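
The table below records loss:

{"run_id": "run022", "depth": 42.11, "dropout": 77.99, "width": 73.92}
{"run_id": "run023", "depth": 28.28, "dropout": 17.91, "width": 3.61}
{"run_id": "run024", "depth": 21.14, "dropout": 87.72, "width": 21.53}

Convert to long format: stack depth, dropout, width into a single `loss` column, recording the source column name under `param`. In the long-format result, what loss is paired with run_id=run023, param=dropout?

17.91

Unpivoting turns each (run_id, wide-column) pair into one long row.
The wide cell at row run023, column dropout holds 17.91, so the long row (run023, dropout) has loss=17.91.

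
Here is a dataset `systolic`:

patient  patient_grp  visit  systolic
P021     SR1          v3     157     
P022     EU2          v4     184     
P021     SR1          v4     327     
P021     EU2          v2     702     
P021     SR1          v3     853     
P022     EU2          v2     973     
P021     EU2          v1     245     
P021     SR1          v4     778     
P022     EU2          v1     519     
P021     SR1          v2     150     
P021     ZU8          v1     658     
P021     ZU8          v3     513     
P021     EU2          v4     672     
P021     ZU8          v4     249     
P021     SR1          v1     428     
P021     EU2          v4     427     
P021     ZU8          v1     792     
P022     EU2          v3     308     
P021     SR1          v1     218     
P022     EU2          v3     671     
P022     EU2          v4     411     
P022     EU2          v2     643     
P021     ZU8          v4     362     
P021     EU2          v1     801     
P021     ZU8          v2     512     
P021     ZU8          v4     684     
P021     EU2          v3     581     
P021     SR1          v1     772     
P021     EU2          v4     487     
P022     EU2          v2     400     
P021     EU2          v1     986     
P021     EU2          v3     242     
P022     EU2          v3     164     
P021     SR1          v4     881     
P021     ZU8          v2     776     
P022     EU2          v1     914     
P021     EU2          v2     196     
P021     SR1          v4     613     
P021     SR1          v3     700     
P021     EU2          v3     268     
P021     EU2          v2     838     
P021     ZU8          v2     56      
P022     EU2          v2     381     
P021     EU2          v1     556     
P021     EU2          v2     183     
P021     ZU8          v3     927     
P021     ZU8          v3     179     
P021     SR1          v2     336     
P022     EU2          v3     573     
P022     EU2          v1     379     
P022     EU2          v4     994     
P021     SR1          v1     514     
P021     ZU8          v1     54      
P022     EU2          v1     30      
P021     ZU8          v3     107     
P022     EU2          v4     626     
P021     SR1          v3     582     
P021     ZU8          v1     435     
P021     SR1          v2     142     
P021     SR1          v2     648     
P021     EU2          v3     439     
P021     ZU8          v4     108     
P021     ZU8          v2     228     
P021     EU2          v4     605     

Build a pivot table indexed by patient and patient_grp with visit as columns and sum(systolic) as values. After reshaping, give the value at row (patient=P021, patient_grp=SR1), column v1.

1932

Rows with patient=P021, patient_grp=SR1 and visit=v1: systolic values are 428, 218, 772, 514.
428 + 218 + 772 + 514 = 1932.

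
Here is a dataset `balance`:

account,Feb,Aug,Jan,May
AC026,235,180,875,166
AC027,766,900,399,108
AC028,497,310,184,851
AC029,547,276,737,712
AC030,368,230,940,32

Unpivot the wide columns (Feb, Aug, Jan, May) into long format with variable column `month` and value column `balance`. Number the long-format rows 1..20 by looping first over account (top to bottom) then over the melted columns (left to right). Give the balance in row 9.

20 rows total (5 × 4). Row 9: index ⌊(9-1)/4⌋ = 2 into account → AC028; (9-1) mod 4 = 0 into the melted columns → Feb.
So row 9 is (AC028, Feb, 497); balance = 497.

497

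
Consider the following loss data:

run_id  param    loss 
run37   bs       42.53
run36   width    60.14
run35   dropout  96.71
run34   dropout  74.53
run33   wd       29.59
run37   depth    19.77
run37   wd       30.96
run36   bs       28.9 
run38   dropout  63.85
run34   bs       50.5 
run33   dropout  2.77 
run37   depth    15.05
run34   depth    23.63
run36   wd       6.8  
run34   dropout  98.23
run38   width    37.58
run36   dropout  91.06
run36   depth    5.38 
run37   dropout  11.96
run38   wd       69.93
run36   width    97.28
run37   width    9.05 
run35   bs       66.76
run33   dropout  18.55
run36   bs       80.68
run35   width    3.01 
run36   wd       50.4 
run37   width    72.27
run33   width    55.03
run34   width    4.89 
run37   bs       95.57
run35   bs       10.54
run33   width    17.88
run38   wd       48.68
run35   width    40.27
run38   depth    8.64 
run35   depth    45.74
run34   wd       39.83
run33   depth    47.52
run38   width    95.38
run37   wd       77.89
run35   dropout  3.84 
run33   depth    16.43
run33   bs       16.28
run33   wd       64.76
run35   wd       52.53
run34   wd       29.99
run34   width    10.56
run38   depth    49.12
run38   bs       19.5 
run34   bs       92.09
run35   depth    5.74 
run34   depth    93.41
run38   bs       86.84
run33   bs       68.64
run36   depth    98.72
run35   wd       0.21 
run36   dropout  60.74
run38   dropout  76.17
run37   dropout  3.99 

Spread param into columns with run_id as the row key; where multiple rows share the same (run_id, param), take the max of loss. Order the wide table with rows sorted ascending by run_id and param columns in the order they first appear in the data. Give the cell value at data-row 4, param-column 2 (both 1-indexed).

With rows sorted ascending by run_id, row 4 is run_id=run36. param columns in first-appearance order: bs, width, dropout, wd, depth; column 2 is width.
Long rows with run_id=run36, param=width: max(60.14, 97.28) = 97.28.

97.28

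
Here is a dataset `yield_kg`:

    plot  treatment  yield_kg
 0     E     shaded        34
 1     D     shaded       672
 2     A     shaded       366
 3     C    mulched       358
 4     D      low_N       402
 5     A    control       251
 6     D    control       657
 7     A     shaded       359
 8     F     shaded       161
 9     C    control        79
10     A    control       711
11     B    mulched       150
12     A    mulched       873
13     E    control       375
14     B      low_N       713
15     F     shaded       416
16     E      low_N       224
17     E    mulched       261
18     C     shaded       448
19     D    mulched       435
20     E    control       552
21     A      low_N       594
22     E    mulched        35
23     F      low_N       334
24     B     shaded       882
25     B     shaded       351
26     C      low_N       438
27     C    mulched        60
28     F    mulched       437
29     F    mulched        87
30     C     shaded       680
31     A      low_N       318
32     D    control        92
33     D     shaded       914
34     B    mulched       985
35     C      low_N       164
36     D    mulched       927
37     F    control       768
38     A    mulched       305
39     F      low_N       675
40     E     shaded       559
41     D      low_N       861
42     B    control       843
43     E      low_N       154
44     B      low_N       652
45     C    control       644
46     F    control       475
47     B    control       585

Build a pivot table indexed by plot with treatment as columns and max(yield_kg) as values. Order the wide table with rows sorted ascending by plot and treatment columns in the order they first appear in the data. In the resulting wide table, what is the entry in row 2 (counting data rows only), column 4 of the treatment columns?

With rows sorted ascending by plot, row 2 is plot=B. treatment columns in first-appearance order: shaded, mulched, low_N, control; column 4 is control.
Long rows with plot=B, treatment=control: max(843, 585) = 843.

843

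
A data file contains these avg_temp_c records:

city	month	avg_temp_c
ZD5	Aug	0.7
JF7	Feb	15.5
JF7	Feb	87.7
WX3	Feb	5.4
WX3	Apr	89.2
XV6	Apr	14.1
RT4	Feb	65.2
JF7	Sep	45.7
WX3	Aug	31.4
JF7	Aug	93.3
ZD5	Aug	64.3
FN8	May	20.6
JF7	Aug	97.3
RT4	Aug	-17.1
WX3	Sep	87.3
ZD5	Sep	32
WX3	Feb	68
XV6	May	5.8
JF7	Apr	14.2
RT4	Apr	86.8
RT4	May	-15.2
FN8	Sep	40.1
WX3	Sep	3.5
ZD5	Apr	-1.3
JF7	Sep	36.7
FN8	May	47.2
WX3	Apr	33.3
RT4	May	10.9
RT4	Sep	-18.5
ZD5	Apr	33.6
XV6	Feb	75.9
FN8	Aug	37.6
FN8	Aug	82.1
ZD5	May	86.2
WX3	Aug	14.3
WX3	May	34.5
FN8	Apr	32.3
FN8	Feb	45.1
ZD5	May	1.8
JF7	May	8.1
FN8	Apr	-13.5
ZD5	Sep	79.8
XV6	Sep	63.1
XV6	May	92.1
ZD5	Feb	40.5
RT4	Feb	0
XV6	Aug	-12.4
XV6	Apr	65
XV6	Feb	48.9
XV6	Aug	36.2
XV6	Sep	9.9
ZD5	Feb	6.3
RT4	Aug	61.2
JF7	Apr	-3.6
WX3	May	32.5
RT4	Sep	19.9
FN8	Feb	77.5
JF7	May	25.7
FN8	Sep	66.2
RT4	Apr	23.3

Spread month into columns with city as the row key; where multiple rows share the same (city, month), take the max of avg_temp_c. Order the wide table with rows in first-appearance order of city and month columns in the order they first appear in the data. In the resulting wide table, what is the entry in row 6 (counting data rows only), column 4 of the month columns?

With rows in first-appearance order of city, row 6 is city=FN8. month columns in first-appearance order: Aug, Feb, Apr, Sep, May; column 4 is Sep.
Long rows with city=FN8, month=Sep: max(40.1, 66.2) = 66.2.

66.2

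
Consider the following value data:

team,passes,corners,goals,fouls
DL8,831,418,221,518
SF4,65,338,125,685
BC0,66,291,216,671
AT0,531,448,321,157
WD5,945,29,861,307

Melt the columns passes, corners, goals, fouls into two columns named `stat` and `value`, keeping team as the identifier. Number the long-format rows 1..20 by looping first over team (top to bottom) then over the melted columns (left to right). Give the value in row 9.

66

20 rows total (5 × 4). Row 9: index ⌊(9-1)/4⌋ = 2 into team → BC0; (9-1) mod 4 = 0 into the melted columns → passes.
So row 9 is (BC0, passes, 66); value = 66.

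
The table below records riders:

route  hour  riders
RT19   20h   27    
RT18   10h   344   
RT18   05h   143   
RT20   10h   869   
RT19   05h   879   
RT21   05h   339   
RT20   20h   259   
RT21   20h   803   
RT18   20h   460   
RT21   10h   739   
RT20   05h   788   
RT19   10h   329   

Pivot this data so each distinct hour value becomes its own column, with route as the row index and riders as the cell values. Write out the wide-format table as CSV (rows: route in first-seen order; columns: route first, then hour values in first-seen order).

Columns: route plus the 3 distinct hour values (20h, 10h, 05h).
For example, row RT19 column 20h takes riders=27 from the long row (RT19, 20h).

route,20h,10h,05h
RT19,27,329,879
RT18,460,344,143
RT20,259,869,788
RT21,803,739,339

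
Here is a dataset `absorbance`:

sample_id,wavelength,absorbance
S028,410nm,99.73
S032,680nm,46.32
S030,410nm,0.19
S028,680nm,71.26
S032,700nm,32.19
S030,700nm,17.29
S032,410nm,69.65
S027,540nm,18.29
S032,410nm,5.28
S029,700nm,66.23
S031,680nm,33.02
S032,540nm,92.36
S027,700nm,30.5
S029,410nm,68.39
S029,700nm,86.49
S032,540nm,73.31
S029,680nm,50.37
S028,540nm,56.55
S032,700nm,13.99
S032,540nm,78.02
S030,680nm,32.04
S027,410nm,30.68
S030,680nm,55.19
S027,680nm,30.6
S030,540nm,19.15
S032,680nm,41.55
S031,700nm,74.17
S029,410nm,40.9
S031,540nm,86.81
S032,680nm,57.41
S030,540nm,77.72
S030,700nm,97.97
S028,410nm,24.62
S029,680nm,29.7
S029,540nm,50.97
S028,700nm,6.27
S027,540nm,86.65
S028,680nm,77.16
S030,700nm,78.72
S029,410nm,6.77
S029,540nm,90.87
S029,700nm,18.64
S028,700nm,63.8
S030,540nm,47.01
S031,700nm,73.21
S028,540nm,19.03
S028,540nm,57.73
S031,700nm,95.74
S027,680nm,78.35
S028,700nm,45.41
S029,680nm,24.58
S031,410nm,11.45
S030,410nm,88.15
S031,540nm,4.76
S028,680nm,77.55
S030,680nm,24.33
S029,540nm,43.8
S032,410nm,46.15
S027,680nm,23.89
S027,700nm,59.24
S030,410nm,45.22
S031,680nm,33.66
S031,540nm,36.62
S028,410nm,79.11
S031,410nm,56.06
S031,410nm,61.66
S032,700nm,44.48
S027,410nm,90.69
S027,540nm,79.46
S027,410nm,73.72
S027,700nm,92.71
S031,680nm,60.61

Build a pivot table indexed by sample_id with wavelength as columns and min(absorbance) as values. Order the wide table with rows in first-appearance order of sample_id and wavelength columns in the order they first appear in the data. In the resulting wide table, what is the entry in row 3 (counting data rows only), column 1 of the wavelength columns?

0.19

With rows in first-appearance order of sample_id, row 3 is sample_id=S030. wavelength columns in first-appearance order: 410nm, 680nm, 700nm, 540nm; column 1 is 410nm.
Long rows with sample_id=S030, wavelength=410nm: min(0.19, 88.15, 45.22) = 0.19.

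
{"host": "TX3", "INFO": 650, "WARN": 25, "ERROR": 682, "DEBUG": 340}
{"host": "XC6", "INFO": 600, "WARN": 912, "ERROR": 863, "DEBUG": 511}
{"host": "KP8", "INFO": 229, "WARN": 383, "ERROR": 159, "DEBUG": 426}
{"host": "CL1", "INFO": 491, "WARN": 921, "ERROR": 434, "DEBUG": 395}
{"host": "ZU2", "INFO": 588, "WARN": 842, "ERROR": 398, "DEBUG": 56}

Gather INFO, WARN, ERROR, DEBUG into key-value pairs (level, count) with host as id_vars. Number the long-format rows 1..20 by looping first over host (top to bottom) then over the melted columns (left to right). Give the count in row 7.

20 rows total (5 × 4). Row 7: index ⌊(7-1)/4⌋ = 1 into host → XC6; (7-1) mod 4 = 2 into the melted columns → ERROR.
So row 7 is (XC6, ERROR, 863); count = 863.

863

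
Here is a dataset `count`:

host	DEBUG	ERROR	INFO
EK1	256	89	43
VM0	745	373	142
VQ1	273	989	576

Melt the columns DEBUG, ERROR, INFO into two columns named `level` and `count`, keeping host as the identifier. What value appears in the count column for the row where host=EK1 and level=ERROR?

89

Unpivoting turns each (host, wide-column) pair into one long row.
The wide cell at row EK1, column ERROR holds 89, so the long row (EK1, ERROR) has count=89.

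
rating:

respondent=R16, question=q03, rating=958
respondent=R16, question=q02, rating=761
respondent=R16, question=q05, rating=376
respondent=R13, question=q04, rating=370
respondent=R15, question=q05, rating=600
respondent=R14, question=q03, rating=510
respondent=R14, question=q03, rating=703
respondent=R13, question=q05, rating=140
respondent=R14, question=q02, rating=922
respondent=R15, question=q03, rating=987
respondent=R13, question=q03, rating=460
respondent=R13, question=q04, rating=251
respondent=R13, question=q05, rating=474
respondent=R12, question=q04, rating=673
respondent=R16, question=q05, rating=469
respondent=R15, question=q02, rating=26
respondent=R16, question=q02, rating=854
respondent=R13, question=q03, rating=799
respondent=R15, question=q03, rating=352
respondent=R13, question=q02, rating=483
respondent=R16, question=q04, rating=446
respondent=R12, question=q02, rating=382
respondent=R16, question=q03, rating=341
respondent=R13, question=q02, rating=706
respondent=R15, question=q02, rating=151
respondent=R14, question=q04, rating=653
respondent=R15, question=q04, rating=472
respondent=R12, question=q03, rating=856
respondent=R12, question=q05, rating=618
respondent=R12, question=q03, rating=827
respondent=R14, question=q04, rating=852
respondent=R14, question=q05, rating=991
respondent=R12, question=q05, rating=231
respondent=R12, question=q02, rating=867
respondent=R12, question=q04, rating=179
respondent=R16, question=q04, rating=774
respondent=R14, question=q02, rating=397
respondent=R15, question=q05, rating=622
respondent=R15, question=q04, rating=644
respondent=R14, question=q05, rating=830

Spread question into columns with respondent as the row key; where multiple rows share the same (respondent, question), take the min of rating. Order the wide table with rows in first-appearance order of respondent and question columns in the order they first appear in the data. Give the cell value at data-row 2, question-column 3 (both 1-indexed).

With rows in first-appearance order of respondent, row 2 is respondent=R13. question columns in first-appearance order: q03, q02, q05, q04; column 3 is q05.
Long rows with respondent=R13, question=q05: min(140, 474) = 140.

140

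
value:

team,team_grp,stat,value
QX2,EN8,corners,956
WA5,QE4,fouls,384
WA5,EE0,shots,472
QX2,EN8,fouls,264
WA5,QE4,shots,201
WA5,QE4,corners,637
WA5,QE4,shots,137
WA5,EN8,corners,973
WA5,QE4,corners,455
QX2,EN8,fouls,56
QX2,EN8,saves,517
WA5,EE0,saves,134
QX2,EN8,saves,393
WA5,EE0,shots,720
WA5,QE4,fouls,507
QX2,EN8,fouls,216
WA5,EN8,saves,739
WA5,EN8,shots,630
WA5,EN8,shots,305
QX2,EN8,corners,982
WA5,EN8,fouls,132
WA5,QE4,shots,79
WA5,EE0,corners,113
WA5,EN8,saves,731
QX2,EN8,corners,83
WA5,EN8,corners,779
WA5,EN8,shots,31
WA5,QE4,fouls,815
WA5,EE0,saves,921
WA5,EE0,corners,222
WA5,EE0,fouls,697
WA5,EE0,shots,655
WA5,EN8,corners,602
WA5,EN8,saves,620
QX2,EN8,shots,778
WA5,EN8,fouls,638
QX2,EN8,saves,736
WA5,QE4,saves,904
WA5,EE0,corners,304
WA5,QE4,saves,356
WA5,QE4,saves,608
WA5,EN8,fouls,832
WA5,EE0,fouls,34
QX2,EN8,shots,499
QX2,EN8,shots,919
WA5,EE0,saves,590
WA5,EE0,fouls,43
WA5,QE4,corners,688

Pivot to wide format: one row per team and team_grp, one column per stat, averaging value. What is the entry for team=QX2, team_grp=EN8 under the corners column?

673.67

Rows with team=QX2, team_grp=EN8 and stat=corners: value values are 956, 982, 83.
(956 + 982 + 83) / 3 = 673.67.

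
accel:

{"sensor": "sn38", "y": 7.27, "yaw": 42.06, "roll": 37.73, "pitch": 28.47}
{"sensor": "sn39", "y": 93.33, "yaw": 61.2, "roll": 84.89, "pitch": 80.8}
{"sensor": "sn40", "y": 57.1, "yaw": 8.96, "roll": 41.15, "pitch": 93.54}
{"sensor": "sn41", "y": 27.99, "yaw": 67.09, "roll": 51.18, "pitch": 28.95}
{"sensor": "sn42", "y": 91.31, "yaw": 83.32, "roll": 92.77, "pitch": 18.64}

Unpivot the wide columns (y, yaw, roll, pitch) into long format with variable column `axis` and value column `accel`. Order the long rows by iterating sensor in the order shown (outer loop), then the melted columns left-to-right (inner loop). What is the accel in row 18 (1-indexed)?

20 rows total (5 × 4). Row 18: index ⌊(18-1)/4⌋ = 4 into sensor → sn42; (18-1) mod 4 = 1 into the melted columns → yaw.
So row 18 is (sn42, yaw, 83.32); accel = 83.32.

83.32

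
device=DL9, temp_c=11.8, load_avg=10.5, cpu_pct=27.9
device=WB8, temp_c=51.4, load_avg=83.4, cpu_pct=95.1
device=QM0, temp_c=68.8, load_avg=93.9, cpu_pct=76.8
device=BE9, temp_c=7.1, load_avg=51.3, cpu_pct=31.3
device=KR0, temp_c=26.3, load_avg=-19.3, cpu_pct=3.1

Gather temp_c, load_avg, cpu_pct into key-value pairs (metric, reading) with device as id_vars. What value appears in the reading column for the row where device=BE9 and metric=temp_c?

Unpivoting turns each (device, wide-column) pair into one long row.
The wide cell at row BE9, column temp_c holds 7.1, so the long row (BE9, temp_c) has reading=7.1.

7.1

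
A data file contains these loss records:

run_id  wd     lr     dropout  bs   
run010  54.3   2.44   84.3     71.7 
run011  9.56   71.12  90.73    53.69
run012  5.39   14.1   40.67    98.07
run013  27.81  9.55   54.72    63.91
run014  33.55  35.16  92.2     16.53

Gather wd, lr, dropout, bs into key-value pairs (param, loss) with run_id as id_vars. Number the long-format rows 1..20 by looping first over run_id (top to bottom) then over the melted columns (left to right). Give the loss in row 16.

63.91

20 rows total (5 × 4). Row 16: index ⌊(16-1)/4⌋ = 3 into run_id → run013; (16-1) mod 4 = 3 into the melted columns → bs.
So row 16 is (run013, bs, 63.91); loss = 63.91.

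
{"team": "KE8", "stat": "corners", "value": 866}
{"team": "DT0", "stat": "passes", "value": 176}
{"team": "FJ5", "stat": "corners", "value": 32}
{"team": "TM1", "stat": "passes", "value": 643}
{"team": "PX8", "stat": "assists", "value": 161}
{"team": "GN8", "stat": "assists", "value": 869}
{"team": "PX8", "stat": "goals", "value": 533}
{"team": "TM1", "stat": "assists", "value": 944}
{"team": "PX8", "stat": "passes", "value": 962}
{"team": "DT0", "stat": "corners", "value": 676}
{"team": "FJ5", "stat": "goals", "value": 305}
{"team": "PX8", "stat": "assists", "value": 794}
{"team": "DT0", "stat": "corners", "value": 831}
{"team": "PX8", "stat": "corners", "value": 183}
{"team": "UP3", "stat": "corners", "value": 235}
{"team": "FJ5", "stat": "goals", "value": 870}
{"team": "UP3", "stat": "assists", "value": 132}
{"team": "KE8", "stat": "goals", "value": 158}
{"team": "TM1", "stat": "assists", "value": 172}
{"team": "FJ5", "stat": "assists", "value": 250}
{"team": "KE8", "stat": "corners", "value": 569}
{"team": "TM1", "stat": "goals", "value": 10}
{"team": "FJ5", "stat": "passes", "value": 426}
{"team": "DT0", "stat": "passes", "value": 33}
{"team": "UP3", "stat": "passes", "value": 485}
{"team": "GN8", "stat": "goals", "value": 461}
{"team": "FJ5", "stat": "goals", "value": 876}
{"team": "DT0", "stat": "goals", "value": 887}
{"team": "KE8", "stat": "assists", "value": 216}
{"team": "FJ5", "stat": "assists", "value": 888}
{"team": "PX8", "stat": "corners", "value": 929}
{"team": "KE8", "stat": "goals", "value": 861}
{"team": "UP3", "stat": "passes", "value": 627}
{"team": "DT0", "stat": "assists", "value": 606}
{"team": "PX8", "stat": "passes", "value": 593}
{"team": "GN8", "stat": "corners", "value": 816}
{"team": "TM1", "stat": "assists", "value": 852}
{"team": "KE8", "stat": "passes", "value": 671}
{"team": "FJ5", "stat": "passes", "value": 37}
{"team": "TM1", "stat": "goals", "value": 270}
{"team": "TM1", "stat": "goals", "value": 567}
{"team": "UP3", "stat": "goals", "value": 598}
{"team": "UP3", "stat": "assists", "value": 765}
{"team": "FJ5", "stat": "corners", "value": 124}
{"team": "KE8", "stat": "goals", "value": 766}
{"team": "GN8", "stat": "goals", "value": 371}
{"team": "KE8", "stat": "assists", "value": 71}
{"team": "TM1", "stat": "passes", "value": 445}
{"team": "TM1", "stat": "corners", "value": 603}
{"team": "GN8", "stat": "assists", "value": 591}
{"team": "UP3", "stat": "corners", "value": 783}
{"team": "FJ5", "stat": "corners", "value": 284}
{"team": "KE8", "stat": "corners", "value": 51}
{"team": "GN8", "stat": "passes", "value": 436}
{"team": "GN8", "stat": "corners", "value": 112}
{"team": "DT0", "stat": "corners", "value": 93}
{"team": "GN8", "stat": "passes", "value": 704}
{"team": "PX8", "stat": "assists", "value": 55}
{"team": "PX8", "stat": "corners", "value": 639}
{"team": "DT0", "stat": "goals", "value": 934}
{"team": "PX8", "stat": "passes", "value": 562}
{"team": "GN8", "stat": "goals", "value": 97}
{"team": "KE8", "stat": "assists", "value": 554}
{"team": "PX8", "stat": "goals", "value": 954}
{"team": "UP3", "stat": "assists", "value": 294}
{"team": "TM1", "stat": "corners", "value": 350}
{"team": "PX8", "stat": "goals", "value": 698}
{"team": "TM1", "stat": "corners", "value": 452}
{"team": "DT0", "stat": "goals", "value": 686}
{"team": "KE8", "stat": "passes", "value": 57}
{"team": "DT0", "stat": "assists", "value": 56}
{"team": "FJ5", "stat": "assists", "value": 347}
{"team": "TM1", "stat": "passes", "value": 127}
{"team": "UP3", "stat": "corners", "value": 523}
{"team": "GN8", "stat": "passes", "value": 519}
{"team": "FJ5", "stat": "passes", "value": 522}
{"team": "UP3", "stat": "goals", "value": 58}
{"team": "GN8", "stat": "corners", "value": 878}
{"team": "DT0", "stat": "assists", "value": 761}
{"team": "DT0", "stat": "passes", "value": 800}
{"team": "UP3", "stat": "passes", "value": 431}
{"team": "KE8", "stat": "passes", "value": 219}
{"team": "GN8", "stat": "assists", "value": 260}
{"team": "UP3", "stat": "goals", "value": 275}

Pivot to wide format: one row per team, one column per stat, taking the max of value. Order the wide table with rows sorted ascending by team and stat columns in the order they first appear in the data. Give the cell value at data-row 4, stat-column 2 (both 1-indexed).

671

With rows sorted ascending by team, row 4 is team=KE8. stat columns in first-appearance order: corners, passes, assists, goals; column 2 is passes.
Long rows with team=KE8, stat=passes: max(671, 57, 219) = 671.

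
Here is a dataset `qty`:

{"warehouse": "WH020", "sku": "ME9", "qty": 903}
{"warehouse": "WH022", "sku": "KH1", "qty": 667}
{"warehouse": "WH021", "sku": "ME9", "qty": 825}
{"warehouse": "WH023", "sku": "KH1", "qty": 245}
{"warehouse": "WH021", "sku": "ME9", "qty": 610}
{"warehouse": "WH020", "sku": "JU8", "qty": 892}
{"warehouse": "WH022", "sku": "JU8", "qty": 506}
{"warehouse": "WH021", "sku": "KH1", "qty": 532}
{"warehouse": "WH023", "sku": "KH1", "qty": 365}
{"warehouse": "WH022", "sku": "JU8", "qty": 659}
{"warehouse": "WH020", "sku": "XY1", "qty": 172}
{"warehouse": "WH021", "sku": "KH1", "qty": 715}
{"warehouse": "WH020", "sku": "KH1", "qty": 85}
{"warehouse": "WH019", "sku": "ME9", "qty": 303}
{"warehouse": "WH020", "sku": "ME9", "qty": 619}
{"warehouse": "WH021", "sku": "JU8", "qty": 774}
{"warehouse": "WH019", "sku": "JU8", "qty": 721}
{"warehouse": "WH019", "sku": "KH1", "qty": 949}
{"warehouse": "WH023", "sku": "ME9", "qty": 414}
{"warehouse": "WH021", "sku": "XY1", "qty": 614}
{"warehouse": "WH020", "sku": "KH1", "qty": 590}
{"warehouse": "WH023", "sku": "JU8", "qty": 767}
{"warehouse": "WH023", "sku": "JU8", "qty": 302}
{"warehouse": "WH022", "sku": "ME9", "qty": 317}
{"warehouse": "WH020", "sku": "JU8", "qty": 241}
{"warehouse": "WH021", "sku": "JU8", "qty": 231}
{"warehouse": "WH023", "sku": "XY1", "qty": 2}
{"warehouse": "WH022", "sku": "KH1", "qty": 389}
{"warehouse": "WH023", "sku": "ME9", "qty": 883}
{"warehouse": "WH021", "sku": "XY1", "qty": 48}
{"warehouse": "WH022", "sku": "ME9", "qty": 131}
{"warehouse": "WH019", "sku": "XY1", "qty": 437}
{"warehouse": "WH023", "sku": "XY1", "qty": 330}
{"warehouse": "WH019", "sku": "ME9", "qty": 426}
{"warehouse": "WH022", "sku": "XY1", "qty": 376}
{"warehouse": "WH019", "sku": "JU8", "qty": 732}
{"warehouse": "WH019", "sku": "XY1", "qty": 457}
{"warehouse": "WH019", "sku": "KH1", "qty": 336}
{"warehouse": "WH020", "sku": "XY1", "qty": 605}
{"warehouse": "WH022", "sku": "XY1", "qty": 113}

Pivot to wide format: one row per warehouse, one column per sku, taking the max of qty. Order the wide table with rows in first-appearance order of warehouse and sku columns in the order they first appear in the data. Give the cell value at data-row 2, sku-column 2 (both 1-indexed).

667

With rows in first-appearance order of warehouse, row 2 is warehouse=WH022. sku columns in first-appearance order: ME9, KH1, JU8, XY1; column 2 is KH1.
Long rows with warehouse=WH022, sku=KH1: max(667, 389) = 667.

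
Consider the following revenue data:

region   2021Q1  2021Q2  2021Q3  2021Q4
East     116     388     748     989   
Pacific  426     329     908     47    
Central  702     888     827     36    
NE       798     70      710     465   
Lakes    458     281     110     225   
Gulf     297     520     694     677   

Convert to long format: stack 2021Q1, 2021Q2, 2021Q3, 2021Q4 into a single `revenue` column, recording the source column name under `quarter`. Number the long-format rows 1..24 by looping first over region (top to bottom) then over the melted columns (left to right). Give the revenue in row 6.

24 rows total (6 × 4). Row 6: index ⌊(6-1)/4⌋ = 1 into region → Pacific; (6-1) mod 4 = 1 into the melted columns → 2021Q2.
So row 6 is (Pacific, 2021Q2, 329); revenue = 329.

329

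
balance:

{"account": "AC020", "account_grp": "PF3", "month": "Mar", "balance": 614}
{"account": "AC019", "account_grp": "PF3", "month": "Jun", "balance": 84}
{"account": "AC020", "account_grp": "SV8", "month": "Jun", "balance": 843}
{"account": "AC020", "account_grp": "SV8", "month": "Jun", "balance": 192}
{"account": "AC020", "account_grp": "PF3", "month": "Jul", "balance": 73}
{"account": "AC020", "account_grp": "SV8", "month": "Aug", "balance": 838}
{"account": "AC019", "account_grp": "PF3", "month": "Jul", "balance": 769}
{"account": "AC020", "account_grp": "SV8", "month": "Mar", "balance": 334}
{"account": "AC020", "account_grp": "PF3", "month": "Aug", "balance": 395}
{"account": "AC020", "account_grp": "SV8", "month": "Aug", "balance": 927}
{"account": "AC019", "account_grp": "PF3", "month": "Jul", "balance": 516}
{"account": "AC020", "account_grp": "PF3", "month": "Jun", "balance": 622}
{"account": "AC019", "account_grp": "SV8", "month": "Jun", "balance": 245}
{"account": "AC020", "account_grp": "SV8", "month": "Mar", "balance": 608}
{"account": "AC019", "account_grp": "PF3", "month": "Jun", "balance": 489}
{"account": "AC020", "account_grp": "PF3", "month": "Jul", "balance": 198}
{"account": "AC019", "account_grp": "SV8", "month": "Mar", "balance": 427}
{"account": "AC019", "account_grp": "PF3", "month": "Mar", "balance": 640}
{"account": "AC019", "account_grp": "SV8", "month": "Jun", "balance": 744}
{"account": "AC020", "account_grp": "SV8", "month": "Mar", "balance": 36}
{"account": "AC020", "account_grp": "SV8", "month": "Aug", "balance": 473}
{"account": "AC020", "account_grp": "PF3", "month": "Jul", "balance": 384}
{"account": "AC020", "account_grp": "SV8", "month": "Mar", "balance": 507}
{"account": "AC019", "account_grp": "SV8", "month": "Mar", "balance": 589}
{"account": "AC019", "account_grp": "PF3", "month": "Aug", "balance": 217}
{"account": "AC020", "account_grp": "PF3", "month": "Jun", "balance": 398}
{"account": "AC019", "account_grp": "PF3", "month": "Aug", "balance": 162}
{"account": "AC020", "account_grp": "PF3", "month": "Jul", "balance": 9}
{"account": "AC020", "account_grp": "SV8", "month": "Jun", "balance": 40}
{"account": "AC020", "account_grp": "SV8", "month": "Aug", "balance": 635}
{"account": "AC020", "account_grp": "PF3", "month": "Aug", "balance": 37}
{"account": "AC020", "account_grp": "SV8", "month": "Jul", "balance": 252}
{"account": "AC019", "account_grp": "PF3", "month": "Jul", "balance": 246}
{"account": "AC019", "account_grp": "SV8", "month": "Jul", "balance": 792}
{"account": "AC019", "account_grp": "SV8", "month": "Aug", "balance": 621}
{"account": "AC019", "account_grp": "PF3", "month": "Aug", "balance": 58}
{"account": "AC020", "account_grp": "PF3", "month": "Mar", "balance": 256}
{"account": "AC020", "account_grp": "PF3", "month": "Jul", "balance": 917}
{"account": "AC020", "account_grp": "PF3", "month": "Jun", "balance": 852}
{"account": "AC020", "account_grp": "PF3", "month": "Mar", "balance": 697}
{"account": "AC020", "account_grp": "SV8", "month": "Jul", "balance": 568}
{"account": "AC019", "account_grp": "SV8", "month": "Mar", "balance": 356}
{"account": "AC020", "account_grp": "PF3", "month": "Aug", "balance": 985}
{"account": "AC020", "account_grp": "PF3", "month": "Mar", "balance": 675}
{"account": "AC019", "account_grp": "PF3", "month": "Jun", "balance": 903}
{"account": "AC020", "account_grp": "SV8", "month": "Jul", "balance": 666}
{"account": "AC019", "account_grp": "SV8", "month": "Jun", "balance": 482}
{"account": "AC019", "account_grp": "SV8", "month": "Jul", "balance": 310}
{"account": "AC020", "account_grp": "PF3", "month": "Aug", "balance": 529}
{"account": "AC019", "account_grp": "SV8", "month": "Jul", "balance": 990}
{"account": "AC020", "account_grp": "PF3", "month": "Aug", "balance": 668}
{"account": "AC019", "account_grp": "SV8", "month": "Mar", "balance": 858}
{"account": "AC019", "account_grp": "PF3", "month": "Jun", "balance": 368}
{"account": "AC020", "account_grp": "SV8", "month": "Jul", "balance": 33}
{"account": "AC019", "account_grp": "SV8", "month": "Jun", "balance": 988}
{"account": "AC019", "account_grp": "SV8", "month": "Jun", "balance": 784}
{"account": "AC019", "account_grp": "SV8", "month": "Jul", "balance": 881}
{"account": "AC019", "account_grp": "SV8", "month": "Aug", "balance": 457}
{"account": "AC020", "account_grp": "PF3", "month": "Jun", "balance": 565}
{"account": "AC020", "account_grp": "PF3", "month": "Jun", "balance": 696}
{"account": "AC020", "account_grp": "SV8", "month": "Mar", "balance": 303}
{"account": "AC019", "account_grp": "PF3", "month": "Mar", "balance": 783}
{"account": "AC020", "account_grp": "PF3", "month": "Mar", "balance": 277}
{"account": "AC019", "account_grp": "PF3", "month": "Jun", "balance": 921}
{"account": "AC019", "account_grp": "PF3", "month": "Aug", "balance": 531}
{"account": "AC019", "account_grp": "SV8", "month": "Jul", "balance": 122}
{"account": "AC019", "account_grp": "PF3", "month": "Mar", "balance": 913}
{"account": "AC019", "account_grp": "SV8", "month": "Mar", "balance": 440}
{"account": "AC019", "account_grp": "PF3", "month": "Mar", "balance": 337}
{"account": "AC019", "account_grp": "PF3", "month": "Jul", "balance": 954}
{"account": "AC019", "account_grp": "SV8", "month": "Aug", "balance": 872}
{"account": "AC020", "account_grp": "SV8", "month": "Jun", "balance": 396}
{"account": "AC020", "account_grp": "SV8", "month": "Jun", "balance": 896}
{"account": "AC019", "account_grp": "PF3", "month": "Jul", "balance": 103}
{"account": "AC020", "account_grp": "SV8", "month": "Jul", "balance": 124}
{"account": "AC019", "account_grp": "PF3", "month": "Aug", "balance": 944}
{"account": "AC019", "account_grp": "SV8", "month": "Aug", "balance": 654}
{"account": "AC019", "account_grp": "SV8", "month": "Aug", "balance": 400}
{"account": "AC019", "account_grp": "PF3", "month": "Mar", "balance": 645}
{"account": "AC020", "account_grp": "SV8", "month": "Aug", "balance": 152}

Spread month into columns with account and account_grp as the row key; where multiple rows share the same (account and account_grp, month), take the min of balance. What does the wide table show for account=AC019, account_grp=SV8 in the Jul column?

Rows with account=AC019, account_grp=SV8 and month=Jul: balance values are 792, 310, 990, 881, 122.
min(792, 310, 990, 881, 122) = 122.

122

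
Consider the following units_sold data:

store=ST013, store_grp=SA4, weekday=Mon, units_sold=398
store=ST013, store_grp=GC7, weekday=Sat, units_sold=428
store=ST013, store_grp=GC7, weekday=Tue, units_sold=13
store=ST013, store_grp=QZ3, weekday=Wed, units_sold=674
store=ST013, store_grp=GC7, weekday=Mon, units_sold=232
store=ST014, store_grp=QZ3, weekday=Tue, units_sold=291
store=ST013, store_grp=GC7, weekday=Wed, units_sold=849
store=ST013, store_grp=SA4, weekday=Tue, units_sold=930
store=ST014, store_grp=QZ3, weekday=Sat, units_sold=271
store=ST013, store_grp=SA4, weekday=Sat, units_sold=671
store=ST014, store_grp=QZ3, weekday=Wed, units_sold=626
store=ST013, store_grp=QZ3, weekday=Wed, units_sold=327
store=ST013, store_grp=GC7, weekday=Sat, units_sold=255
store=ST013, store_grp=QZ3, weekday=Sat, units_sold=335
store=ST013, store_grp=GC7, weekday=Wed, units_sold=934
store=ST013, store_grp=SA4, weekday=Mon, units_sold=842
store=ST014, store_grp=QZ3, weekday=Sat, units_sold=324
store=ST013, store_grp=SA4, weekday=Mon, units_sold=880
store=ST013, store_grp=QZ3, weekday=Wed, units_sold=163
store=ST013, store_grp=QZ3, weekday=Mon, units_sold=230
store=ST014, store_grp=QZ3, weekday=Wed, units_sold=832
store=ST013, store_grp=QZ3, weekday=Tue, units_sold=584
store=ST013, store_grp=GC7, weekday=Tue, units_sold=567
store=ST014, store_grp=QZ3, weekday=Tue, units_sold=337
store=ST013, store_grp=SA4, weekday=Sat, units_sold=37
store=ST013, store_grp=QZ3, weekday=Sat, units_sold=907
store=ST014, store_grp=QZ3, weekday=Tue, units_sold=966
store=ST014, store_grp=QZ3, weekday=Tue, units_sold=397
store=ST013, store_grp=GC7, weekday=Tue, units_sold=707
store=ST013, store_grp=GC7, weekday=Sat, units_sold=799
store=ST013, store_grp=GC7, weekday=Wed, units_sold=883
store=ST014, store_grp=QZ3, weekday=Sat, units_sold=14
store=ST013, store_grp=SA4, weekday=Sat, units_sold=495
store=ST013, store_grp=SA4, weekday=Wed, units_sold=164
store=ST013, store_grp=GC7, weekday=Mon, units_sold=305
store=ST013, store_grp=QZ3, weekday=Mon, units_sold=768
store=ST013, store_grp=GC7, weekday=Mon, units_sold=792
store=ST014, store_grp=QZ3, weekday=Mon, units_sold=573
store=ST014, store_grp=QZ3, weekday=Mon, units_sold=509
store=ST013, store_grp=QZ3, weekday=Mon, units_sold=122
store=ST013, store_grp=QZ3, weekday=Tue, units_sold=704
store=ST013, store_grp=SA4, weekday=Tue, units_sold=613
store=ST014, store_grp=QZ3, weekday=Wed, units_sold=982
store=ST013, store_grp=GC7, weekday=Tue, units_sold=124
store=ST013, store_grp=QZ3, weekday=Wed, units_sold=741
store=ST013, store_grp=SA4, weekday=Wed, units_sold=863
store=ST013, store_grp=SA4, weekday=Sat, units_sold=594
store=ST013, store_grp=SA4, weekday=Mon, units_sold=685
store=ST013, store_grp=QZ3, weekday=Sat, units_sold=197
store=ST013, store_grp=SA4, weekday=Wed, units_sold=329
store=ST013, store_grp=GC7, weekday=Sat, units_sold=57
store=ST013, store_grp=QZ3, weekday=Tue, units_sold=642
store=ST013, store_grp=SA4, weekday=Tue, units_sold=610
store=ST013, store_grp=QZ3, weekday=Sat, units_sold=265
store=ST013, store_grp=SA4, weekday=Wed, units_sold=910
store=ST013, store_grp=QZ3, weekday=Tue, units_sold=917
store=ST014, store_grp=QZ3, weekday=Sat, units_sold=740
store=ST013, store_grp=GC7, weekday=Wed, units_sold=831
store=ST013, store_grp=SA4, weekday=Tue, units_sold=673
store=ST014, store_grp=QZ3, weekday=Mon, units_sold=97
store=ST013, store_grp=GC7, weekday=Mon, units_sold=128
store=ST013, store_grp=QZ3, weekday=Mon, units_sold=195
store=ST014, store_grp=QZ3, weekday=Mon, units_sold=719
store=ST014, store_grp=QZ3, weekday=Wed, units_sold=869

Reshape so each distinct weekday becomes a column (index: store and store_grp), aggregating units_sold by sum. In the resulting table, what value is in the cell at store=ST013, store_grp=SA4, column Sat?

Rows with store=ST013, store_grp=SA4 and weekday=Sat: units_sold values are 671, 37, 495, 594.
671 + 37 + 495 + 594 = 1797.

1797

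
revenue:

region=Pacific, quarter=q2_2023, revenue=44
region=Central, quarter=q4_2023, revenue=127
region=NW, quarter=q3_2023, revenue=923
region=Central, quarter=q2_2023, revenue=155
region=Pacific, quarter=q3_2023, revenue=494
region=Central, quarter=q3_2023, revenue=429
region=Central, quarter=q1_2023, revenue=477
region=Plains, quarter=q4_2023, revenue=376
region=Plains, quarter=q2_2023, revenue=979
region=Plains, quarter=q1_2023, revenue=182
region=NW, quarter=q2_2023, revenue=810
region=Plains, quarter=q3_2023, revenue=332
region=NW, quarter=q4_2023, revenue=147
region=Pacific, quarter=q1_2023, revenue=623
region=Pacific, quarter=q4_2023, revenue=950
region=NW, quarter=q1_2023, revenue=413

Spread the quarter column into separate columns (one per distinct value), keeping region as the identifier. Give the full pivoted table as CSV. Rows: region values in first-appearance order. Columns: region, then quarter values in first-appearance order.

region,q2_2023,q4_2023,q3_2023,q1_2023
Pacific,44,950,494,623
Central,155,127,429,477
NW,810,147,923,413
Plains,979,376,332,182

Columns: region plus the 4 distinct quarter values (q2_2023, q4_2023, q3_2023, q1_2023).
For example, row Pacific column q2_2023 takes revenue=44 from the long row (Pacific, q2_2023).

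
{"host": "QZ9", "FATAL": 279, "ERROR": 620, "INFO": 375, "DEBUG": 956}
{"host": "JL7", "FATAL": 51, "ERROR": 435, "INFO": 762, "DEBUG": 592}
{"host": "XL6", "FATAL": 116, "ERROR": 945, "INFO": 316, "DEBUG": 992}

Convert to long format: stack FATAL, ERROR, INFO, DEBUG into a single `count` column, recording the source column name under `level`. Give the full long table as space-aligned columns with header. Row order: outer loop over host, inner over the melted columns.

Each (host, column) pair becomes one row: 3 × 4 = 12 rows.
For example, (QZ9, FATAL) → count=279.

host  level  count
QZ9   FATAL  279  
QZ9   ERROR  620  
QZ9   INFO   375  
QZ9   DEBUG  956  
JL7   FATAL  51   
JL7   ERROR  435  
JL7   INFO   762  
JL7   DEBUG  592  
XL6   FATAL  116  
XL6   ERROR  945  
XL6   INFO   316  
XL6   DEBUG  992  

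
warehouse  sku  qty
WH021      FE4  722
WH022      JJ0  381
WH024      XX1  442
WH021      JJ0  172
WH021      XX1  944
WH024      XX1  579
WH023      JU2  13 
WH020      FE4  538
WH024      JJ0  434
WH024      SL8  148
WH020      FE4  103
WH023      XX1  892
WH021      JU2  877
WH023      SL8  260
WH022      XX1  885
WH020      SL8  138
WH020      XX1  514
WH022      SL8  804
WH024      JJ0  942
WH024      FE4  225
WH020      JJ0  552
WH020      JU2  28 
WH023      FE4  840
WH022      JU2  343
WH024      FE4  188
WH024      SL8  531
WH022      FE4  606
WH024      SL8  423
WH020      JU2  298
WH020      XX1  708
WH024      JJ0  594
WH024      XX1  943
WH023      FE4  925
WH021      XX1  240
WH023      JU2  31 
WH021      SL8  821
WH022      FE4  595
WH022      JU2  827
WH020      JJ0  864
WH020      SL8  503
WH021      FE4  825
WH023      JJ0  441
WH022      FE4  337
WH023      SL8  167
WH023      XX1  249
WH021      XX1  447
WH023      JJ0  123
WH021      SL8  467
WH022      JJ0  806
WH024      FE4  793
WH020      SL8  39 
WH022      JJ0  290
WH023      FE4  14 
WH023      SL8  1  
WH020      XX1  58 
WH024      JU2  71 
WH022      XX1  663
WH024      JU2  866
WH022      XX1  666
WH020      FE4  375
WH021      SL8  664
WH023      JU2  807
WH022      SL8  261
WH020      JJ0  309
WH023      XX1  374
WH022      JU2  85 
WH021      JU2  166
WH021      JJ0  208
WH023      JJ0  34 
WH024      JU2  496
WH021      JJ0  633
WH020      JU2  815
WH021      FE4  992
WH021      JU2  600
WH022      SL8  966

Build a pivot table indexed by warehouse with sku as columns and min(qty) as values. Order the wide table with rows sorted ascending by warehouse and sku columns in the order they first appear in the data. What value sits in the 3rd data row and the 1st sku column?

With rows sorted ascending by warehouse, row 3 is warehouse=WH022. sku columns in first-appearance order: FE4, JJ0, XX1, JU2, SL8; column 1 is FE4.
Long rows with warehouse=WH022, sku=FE4: min(606, 595, 337) = 337.

337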